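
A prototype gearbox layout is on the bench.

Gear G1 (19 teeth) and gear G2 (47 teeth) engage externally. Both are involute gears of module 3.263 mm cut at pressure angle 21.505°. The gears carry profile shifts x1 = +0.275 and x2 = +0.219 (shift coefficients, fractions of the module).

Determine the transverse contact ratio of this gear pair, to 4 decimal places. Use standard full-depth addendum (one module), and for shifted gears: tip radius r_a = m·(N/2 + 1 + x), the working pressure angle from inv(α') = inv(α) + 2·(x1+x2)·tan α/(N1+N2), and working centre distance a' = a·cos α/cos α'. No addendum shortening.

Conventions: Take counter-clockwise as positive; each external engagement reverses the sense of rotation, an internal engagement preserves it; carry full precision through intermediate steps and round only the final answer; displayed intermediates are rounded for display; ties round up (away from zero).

1.4921

single-mesh involute tooth geometry (19T engaging 47T at module 3.263)
base radii: r_b1 = 28.840557, r_b2 = 71.342432
tip radii: r_a1 = 35.158825, r_a2 = 80.658097
inv(α') = inv(21.505°) + 2·(+0.275+0.219)·tan α/(19+47) = 0.02457646  ⇒  α' = 23.47465°
a' = a·cos α / cos α' = 107.6790·cos 21.505°/cos 23.47465° = 109.222649
action lengths: √(r_a1²−r_b1²) = 20.108834, √(r_a2²−r_b2²) = 37.629590
base pitch p_b = π·m·cos α = 9.537398
CR = (20.108834 + 37.629590 − 109.222649·sin 23.47465°)/9.537398 = 1.492054
contact ratio ≈ 1.4921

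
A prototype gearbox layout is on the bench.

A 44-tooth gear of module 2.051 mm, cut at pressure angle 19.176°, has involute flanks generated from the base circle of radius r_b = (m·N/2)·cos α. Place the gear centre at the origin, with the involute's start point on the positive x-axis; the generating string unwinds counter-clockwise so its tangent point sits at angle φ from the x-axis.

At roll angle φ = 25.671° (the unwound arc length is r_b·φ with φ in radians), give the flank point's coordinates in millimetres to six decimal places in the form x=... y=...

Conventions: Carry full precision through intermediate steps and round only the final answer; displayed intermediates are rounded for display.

x=46.683735 y=1.252255

class = single-mesh tooth geometry [base-circle involute, m = 2.051, 44T]
pitch radius r_p = m·N/2 = 2.051·44/2 = 45.122000
base radius r_b = r_p·cos α = 45.122000·cos 19.176° = 42.618363
roll angle φ = 25.671° = 0.44804347 rad
x = r_b·(cos φ + φ·sin φ) = 46.683735
y = r_b·(sin φ − φ·cos φ) = 1.252255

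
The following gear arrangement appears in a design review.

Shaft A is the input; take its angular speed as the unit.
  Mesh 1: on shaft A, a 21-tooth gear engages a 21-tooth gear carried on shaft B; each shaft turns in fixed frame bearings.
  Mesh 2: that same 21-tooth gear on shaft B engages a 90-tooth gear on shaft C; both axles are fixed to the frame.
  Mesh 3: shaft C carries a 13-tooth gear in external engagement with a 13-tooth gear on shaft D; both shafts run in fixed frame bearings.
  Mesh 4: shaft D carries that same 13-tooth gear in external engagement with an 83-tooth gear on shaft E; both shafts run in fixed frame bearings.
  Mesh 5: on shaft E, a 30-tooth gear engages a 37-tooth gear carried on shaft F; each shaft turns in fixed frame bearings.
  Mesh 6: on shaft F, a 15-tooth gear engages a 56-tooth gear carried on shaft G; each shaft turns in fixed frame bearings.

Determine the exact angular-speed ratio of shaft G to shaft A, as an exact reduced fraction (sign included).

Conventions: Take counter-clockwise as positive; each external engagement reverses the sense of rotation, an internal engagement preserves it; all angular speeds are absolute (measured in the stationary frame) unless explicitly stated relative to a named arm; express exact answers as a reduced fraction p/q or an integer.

class = fixed-axis compound train [6 meshes; 6 ratios multiply, 6 sense flips]
mesh 1 [21T→21T]: running ratio 1, sense −
mesh 2 [21T→90T]: running ratio 7/30, sense +
mesh 3 [13T→13T]: running ratio 7/30, sense −
mesh 4 [13T→83T]: running ratio 91/2490, sense +
mesh 5 [30T→37T]: running ratio 91/3071, sense −
mesh 6 [15T→56T]: running ratio 195/24568, sense +
ω_out/ω_in = 195/24568

195/24568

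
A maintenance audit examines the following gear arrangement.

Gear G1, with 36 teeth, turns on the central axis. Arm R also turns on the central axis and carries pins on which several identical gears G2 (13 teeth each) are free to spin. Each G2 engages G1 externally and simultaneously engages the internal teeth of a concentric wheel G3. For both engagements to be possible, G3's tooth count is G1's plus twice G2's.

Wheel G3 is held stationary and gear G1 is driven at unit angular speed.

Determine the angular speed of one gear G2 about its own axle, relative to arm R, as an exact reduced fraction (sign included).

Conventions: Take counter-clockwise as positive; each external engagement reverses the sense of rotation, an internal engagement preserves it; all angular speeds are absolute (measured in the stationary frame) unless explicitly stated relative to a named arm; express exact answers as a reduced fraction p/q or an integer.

planetary set (36T centre, 13T on arm, 62T internal) — Willis relation
ring teeth: 36 + 2·13 = 62
36(ω_sun−ω_arm) = −62(ω_ring−ω_arm),  ω_ring = 0, ω_sun = 1
36(1−ω_arm) = −62(0−ω_arm)  ⇒  98·ω_arm = 36  ⇒  ω_arm = 18/49
sun–planet mesh: 36·(1−18/49) = −13·(ω_p−ω_arm)  ⇒  ω_p−ω_arm = -1116/637
exact speed ratio = -1116/637

-1116/637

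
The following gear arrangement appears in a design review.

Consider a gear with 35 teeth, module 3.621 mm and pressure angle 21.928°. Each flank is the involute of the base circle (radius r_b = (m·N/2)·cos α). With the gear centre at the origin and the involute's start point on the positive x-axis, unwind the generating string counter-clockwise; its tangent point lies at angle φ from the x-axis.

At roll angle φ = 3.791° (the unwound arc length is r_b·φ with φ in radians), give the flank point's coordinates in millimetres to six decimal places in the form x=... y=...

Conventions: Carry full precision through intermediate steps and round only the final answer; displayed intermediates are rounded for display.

x=58.911638 y=0.005673

recognized (one wheel, involute flank): single-mesh tooth geometry, m = 3.621, N = 35
pitch radius r_p = m·N/2 = 3.621·35/2 = 63.367500
base radius r_b = r_p·cos α = 63.367500·cos 21.928° = 58.783106
roll angle φ = 3.791° = 0.06616543 rad
x = r_b·(cos φ + φ·sin φ) = 58.911638
y = r_b·(sin φ − φ·cos φ) = 0.005673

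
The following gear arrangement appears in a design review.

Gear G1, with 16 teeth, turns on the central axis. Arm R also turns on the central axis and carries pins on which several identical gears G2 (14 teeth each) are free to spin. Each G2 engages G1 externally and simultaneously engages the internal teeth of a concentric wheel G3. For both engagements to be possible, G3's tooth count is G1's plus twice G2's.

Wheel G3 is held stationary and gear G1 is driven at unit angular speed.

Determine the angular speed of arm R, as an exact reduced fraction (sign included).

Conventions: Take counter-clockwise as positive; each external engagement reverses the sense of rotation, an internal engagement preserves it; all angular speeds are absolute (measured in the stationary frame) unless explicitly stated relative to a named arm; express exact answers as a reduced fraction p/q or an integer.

topology: planetary set — G1 16T / G2 14T / G3 44T, arm = carrier (Willis)
ring teeth: 16 + 2·14 = 44
16(ω_sun−ω_arm) = −44(ω_ring−ω_arm),  ω_ring = 0, ω_sun = 1
16(1−ω_arm) = −44(0−ω_arm)  ⇒  60·ω_arm = 16  ⇒  ω_arm = 4/15
exact speed ratio = 4/15

4/15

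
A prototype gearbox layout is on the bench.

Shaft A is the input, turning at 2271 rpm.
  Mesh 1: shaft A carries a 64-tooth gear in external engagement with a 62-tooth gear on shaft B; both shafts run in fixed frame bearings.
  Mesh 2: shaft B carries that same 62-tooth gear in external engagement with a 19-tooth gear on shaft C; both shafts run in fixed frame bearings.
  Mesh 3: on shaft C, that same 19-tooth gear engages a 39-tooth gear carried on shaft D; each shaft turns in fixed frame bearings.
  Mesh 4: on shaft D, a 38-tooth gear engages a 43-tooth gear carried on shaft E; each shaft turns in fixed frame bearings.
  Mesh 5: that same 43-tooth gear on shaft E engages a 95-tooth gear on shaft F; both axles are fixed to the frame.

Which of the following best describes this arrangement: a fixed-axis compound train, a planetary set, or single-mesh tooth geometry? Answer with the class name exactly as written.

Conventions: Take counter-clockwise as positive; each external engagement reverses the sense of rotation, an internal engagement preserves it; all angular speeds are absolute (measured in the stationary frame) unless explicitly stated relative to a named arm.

fixed-axis compound train

recognized (6 fixed axles, 5 meshes): fixed-axis compound train
classification: fixed-axis compound train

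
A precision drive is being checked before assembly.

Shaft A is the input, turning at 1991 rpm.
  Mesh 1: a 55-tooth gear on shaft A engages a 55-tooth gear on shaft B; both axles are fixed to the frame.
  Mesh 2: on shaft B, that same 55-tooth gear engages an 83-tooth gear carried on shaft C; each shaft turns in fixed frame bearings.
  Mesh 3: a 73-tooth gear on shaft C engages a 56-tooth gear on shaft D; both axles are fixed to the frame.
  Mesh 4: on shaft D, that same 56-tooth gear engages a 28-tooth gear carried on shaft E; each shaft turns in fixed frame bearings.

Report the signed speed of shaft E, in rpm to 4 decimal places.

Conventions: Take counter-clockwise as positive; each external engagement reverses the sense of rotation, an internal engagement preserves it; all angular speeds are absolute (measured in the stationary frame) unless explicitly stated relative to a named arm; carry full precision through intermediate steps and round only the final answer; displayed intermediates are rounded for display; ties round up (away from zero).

+3439.7009 rpm

class = fixed-axis compound train [4 meshes; 4 ratios multiply, 4 sense flips]
mesh 1 [55T→55T]: ω = 1991.0000×55/55 = 1991.0000 rpm, sense flips to −
mesh 2 [55T→83T]: ω = 1991.0000×55/83 = 1319.3373 rpm, sense flips to +
mesh 3 [73T→56T]: ω = 1319.3373×73/56 = 1719.8505 rpm, sense flips to −
mesh 4 [56T→28T]: ω = 1719.8505×56/28 = 3439.7009 rpm, sense flips to +
signed output speed = +3439.7009 rpm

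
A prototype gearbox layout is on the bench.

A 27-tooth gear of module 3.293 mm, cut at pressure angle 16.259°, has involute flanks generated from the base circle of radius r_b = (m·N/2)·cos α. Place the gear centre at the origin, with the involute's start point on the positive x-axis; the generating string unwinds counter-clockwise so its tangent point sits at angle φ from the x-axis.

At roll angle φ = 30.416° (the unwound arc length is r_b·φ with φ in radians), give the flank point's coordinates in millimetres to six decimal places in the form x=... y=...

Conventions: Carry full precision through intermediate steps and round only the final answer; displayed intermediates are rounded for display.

topology: single-mesh involute geometry — m = 3.293, N = 27
pitch radius r_p = m·N/2 = 3.293·27/2 = 44.455500
base radius r_b = r_p·cos α = 44.455500·cos 16.259° = 42.677542
roll angle φ = 30.416° = 0.53085935 rad
x = r_b·(cos φ + φ·sin φ) = 48.273973
y = r_b·(sin φ − φ·cos φ) = 2.068845

x=48.273973 y=2.068845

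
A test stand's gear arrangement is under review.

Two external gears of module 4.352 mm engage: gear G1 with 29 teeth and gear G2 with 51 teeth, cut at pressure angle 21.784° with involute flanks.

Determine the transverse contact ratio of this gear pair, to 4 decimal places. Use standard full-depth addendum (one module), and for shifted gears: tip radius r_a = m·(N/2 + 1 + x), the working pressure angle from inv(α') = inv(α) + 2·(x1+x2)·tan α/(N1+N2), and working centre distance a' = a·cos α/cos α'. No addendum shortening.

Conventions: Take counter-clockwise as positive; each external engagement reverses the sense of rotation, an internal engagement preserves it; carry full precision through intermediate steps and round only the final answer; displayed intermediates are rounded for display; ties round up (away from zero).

1.6219

recognized (one external pair, fixed centres): single-mesh tooth geometry, m = 4.352, N1 = 29, N2 = 51
base radii: r_b1 = 58.597712, r_b2 = 103.051148
tip radii: r_a1 = 67.456000, r_a2 = 115.328000
no profile shift: α' = α, a' = a
action lengths: √(r_a1²−r_b1²) = 33.415867, √(r_a2²−r_b2²) = 51.778456
base pitch p_b = π·m·cos α = 12.695872
CR = (33.415867 + 51.778456 − 174.080000·sin 21.78400°)/12.695872 = 1.621925
contact ratio ≈ 1.6219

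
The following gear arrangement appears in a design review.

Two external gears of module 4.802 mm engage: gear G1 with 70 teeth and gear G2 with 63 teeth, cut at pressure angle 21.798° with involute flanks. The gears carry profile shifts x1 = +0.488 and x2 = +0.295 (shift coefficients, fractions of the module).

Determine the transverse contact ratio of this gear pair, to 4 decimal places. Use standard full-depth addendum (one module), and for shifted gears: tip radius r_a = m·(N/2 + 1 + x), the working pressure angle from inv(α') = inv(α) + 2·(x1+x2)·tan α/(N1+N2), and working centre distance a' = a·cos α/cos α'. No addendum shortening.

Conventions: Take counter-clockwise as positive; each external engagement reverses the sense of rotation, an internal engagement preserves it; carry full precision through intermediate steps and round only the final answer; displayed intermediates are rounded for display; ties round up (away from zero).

class = single-mesh tooth geometry [involute pair 70T × 63T, m = 4.802]
base radii: r_b1 = 156.052792, r_b2 = 140.447512
tip radii: r_a1 = 175.215376, r_a2 = 157.481590
inv(α') = inv(21.798°) + 2·(+0.488+0.295)·tan α/(70+63) = 0.02419307  ⇒  α' = 23.35753°
a' = a·cos α / cos α' = 319.3330·cos 21.798°/cos 23.35753° = 322.967922
action lengths: √(r_a1²−r_b1²) = 79.674050, √(r_a2²−r_b2²) = 71.238665
base pitch p_b = π·m·cos α = 14.007266
CR = (79.674050 + 71.238665 − 322.967922·sin 23.35753°)/14.007266 = 1.632470
contact ratio ≈ 1.6325

1.6325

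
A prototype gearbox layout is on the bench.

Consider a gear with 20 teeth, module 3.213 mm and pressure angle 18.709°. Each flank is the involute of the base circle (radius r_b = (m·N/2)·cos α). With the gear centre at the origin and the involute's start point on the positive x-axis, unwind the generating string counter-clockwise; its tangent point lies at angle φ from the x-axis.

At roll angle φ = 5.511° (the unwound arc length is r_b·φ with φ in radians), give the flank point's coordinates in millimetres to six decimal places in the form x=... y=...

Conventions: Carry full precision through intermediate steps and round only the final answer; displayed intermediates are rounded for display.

class = single-mesh tooth geometry [base-circle involute, m = 3.213, 20T]
pitch radius r_p = m·N/2 = 3.213·20/2 = 32.130000
base radius r_b = r_p·cos α = 32.130000·cos 18.709° = 30.432248
roll angle φ = 5.511° = 0.09618510 rad
x = r_b·(cos φ + φ·sin φ) = 30.572695
y = r_b·(sin φ − φ·cos φ) = 0.009018

x=30.572695 y=0.009018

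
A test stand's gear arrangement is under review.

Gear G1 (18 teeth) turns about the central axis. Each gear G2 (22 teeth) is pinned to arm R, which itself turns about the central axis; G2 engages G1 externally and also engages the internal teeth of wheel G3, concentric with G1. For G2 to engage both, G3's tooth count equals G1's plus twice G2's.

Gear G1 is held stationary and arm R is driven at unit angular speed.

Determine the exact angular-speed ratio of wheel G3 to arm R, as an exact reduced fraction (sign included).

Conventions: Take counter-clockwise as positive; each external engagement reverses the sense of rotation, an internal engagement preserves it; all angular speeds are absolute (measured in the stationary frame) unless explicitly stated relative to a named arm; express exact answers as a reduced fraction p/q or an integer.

40/31

recognized (axles ride arm R): planetary set, 18/22/62 teeth
ring teeth: 18 + 2·22 = 62
18(ω_sun−ω_arm) = −62(ω_ring−ω_arm),  ω_sun = 0, ω_arm = 1
ω_ring = 1 − (18/62)(0−1) = 40/31
ω_out/ω_in = 40/31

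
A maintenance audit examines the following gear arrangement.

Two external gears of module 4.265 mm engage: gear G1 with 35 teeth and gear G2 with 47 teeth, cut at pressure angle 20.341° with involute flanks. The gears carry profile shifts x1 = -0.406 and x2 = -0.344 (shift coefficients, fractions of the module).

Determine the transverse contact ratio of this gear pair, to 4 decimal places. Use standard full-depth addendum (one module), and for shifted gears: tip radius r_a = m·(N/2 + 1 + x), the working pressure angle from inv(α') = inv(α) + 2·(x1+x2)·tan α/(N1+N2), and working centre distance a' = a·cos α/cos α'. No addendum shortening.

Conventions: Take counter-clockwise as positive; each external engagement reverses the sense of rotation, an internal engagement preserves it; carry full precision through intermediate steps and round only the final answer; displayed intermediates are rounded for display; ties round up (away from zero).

recognized (one external pair, fixed centres): single-mesh tooth geometry, m = 4.265, N1 = 35, N2 = 47
base radii: r_b1 = 69.983138, r_b2 = 93.977356
tip radii: r_a1 = 77.170910, r_a2 = 103.025340
inv(α') = inv(20.341°) + 2·(-0.406-0.344)·tan α/(35+47) = 0.00892597  ⇒  α' = 16.93925°
a' = a·cos α / cos α' = 174.8650·cos 20.341°/cos 16.93925° = 171.396670
action lengths: √(r_a1²−r_b1²) = 32.522450, √(r_a2²−r_b2²) = 42.219393
base pitch p_b = π·m·cos α = 12.563344
CR = (32.522450 + 42.219393 − 171.396670·sin 16.93925°)/12.563344 = 1.974326
contact ratio ≈ 1.9743

1.9743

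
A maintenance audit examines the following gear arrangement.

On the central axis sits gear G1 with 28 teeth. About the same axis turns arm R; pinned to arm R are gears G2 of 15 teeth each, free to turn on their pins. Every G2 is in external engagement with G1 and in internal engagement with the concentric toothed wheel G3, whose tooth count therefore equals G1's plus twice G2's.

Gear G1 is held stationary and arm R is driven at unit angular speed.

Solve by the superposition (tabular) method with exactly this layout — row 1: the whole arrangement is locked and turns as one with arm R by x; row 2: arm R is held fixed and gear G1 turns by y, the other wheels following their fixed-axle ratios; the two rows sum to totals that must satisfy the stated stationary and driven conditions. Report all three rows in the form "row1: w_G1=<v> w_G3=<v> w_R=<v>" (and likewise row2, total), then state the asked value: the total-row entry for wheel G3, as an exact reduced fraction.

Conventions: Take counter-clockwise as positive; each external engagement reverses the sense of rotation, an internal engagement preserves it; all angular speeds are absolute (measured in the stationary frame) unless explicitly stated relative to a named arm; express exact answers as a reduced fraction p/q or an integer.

class = planetary set [G3 = 28+2·15 = 58; Willis about the carrier]
row 1 (train locked, turned with arm): all members turn x
row 2: sun turns y, ring = −(28/58)·y, arm 0
boundary: total ω_sun = x + y = 0 and total ω_arm = x = 1  ⇒  y = -1, x = 1
row 2 ring = −(28/58)·(-1) = 14/29
totals (row 1 + row 2): sun 1 + (-1) = 0, ring 1 + 14/29 = 43/29, arm 1 + 0 = 1
asked cell (total, ring) = 43/29

row1: w_G1=1 w_G3=1 w_R=1
row2: w_G1=-1 w_G3=14/29 w_R=0
total: w_G1=0 w_G3=43/29 w_R=1
asked value: 43/29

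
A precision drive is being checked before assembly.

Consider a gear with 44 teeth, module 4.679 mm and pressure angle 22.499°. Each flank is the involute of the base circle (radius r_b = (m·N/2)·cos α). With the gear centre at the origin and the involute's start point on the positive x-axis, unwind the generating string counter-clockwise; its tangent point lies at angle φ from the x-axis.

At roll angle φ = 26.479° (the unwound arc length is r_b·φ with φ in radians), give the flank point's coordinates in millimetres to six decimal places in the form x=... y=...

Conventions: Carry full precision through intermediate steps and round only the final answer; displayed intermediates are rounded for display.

x=104.723110 y=3.062709

recognized (one wheel, involute flank): single-mesh tooth geometry, m = 4.679, N = 44
pitch radius r_p = m·N/2 = 4.679·44/2 = 102.938000
base radius r_b = r_p·cos α = 102.938000·cos 22.499° = 95.102999
roll angle φ = 26.479° = 0.46214573 rad
x = r_b·(cos φ + φ·sin φ) = 104.723110
y = r_b·(sin φ − φ·cos φ) = 3.062709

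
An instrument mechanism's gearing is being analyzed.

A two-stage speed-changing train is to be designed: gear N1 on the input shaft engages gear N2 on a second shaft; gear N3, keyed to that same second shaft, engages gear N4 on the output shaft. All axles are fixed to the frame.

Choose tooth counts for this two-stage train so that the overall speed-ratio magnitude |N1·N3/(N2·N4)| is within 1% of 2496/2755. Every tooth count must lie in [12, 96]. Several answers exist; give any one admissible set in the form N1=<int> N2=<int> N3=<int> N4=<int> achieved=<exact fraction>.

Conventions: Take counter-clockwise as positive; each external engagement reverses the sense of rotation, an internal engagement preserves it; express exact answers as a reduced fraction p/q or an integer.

topology: fixed-axis compound train — 2 stages, target 2496/2755
target = 2496/2755 in lowest terms: an exact hit needs N1·N3 = k·2496 and N2·N4 = k·2755 for one integer k, every count in [12, 96]; additionally prefer no 1:1 stage (N1 ≠ N2, N3 ≠ N4)
k = 1: N1·N3 = 2496 = 26·96, N2·N4 = 2755 = 29·95
achieved = 26·96/(29·95) = 2496/2755; |achieved − target| = 0 ≤ 624/68875 ✓

N1=26 N2=29 N3=96 N4=95 achieved=2496/2755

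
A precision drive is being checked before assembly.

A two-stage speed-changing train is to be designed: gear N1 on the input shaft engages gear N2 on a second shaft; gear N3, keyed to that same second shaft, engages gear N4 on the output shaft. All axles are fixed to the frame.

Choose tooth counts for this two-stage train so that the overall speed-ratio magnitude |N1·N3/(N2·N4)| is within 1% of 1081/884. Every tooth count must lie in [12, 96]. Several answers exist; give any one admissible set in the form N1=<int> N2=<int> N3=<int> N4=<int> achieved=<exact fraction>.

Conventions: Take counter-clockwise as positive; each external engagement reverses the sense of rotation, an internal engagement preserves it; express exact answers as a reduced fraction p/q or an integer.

design class (target 1081/884): fixed-axis compound train
target = 1081/884 in lowest terms: an exact hit needs N1·N3 = k·1081 and N2·N4 = k·884 for one integer k, every count in [12, 96]; additionally prefer no 1:1 stage (N1 ≠ N2, N3 ≠ N4)
k = 1: N1·N3 = 1081 = 23·47, N2·N4 = 884 = 13·68
achieved = 23·47/(13·68) = 1081/884; |achieved − target| = 0 ≤ 1081/88400 ✓

N1=23 N2=13 N3=47 N4=68 achieved=1081/884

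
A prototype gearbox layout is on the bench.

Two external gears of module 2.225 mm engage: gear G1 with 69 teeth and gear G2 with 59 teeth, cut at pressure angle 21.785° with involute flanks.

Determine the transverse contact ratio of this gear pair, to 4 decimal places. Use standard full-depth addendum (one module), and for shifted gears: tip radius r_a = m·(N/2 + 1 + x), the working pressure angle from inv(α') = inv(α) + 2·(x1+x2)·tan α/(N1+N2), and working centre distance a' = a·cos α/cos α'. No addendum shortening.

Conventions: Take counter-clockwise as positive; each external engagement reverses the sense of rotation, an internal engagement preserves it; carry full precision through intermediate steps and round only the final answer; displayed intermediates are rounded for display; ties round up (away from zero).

1.6983

class = single-mesh tooth geometry [involute pair 69T × 59T, m = 2.225]
base radii: r_b1 = 71.280354, r_b2 = 60.949868
tip radii: r_a1 = 78.987500, r_a2 = 67.862500
no profile shift: α' = α, a' = a
action lengths: √(r_a1²−r_b1²) = 34.031402, √(r_a2²−r_b2²) = 29.840116
base pitch p_b = π·m·cos α = 6.490836
CR = (34.031402 + 29.840116 − 142.400000·sin 21.78500°)/6.490836 = 1.698295
contact ratio ≈ 1.6983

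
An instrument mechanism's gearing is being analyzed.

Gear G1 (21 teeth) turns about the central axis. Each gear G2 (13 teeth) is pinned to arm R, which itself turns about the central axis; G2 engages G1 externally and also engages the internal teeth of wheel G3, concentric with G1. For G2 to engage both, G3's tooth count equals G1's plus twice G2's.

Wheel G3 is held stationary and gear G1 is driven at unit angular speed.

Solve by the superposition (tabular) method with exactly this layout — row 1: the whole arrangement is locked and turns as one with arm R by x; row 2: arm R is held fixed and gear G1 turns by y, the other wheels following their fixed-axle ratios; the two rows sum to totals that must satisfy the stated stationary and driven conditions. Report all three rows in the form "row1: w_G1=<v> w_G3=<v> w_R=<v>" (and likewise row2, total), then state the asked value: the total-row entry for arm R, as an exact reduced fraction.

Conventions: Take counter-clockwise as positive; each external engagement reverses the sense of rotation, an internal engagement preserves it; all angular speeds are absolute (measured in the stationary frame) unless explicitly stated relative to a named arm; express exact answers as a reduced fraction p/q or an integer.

recognized (axles ride arm R): planetary set, 21/13/47 teeth
row 1 (train locked, turned with arm): all members turn x
row 2: sun turns y, ring = −(21/47)·y, arm 0
boundary: total ω_ring = x − (21/47)·y = 0 and total ω_sun = x + y = 1  ⇒  y = 47/68, x = 21/68
row 2 ring = −(21/47)·47/68 = -21/68
totals (row 1 + row 2): sun 21/68 + 47/68 = 1, ring 21/68 + (-21/68) = 0, arm 21/68 + 0 = 21/68
asked cell (total, arm) = 21/68

row1: w_G1=21/68 w_G3=21/68 w_R=21/68
row2: w_G1=47/68 w_G3=-21/68 w_R=0
total: w_G1=1 w_G3=0 w_R=21/68
asked value: 21/68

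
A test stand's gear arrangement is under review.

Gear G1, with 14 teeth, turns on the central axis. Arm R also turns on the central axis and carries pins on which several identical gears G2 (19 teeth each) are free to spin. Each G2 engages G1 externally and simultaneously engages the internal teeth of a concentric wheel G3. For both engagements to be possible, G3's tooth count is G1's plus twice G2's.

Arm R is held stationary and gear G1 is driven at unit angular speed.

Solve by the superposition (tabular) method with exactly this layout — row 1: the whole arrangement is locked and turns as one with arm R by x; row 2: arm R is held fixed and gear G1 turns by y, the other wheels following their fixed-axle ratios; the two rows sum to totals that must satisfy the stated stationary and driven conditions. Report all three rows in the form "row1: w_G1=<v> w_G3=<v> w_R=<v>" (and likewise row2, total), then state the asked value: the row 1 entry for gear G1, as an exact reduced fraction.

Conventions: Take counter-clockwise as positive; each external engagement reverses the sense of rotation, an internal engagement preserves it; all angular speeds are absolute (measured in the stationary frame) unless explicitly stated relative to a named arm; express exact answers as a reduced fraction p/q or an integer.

topology: planetary set — G1 14T / G2 19T / G3 52T, arm = carrier (Willis)
row 1: whole set turns with the arm by x
row 2 — arm fixed, fixed-axis ratios: sun y, ring −(14/52)·y, arm 0
boundary: total ω_arm = x = 0 and total ω_sun = x + y = 1  ⇒  y = 1, x = 0
row 2 ring = −(14/52)·1 = -7/26
totals (row 1 + row 2): sun 0 + 1 = 1, ring 0 + (-7/26) = -7/26, arm 0 + 0 = 0
asked cell (row1, sun) = 0

row1: w_G1=0 w_G3=0 w_R=0
row2: w_G1=1 w_G3=-7/26 w_R=0
total: w_G1=1 w_G3=-7/26 w_R=0
asked value: 0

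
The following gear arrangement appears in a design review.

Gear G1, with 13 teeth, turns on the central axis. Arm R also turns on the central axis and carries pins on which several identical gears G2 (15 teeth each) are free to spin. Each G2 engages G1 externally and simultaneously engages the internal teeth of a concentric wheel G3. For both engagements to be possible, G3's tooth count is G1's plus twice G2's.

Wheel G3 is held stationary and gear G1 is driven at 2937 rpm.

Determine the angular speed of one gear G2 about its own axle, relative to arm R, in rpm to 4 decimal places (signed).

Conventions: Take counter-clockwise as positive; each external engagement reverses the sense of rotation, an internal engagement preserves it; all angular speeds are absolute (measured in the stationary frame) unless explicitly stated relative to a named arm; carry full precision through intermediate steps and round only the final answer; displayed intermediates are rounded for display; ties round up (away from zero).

-1954.5036 rpm

planetary set (13T centre, 15T on arm, 43T internal) — Willis relation
normalise by the input: solve with ω_sun = 1, then scale by 2937 rpm
ring teeth: 13 + 2·15 = 43
13(ω_sun−ω_arm) = −43(ω_ring−ω_arm),  ω_ring = 0, ω_sun = 1
13(1−ω_arm) = −43(0−ω_arm)  ⇒  56·ω_arm = 13  ⇒  ω_arm = 13/56
sun–planet mesh: 13·(1−13/56) = −15·(ω_p−ω_arm)  ⇒  ω_p−ω_arm = -559/840
scale: ω_p−ω_arm = -559/840 × 2937 rpm = -1954.5036 rpm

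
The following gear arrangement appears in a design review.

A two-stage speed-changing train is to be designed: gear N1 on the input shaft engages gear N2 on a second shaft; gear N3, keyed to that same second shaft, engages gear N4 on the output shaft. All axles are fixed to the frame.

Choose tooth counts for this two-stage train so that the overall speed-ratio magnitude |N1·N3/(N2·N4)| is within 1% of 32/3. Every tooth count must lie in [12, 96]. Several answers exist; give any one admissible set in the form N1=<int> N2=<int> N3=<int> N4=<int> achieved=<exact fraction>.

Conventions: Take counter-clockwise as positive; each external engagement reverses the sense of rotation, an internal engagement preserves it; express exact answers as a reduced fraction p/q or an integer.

N1=16 N2=12 N3=96 N4=12 achieved=32/3

topology: fixed-axis compound train — 2 stages, target 32/3
target = 32/3 in lowest terms: an exact hit needs N1·N3 = k·32 and N2·N4 = k·3 for one integer k, every count in [12, 96]; additionally prefer no 1:1 stage (N1 ≠ N2, N3 ≠ N4)
k = 1…47: no 1:1-free in-range split of k·32 and k·3 into factor pairs; take k = 48
k = 48: N1·N3 = 1536 = 16·96, N2·N4 = 144 = 12·12
achieved = 16·96/(12·12) = 32/3; |achieved − target| = 0 ≤ 8/75 ✓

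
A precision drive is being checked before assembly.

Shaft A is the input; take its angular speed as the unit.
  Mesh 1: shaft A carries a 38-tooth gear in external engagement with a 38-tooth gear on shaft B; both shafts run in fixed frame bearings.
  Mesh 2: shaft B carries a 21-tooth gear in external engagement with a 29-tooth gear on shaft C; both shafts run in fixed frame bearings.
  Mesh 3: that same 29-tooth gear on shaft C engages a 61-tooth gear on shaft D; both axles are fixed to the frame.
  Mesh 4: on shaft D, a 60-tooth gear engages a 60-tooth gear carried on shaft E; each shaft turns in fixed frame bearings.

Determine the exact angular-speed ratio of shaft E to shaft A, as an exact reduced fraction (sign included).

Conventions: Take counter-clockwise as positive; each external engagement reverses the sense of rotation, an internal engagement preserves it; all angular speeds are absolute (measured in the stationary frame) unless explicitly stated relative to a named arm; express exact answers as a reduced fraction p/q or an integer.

class = fixed-axis compound train [4 meshes; 4 ratios multiply, 4 sense flips]
mesh 1 [38T→38T]: running ratio 1, sense −
mesh 2 [21T→29T]: running ratio 21/29, sense +
mesh 3 [29T→61T]: running ratio 21/61, sense −
mesh 4 [60T→60T]: running ratio 21/61, sense +
ω_out/ω_in = 21/61

21/61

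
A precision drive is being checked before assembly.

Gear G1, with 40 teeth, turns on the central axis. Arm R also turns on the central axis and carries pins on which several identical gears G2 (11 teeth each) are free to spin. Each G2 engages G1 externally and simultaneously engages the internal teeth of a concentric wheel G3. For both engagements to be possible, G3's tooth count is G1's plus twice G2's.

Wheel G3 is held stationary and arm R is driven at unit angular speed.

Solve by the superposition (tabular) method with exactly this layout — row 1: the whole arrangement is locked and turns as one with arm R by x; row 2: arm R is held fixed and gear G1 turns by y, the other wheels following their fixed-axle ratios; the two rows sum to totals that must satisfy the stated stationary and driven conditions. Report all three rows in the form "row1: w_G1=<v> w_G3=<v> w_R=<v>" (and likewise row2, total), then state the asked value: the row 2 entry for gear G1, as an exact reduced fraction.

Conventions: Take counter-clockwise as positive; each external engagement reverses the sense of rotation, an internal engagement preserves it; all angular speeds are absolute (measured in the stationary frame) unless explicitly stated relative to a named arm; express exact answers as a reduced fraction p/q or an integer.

planetary set (40T centre, 11T on arm, 62T internal) — Willis relation
row 1 (train locked, turned with arm): all members turn x
row 2 — arm fixed, fixed-axis ratios: sun y, ring −(40/62)·y, arm 0
boundary: total ω_ring = x − (40/62)·y = 0 and total ω_arm = x = 1  ⇒  y = 31/20, x = 1
row 2 ring = −(40/62)·31/20 = -1
totals (row 1 + row 2): sun 1 + 31/20 = 51/20, ring 1 + (-1) = 0, arm 1 + 0 = 1
asked cell (row2, sun) = 31/20

row1: w_G1=1 w_G3=1 w_R=1
row2: w_G1=31/20 w_G3=-1 w_R=0
total: w_G1=51/20 w_G3=0 w_R=1
asked value: 31/20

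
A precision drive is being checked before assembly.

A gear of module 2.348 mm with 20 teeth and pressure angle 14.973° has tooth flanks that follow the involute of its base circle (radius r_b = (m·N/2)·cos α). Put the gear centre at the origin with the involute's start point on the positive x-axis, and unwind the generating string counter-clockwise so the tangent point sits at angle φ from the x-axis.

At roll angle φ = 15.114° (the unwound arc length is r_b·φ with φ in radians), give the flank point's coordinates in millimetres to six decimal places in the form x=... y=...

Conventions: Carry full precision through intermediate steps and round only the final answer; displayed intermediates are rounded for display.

x=23.458311 y=0.137823

recognized (one wheel, involute flank): single-mesh tooth geometry, m = 2.348, N = 20
pitch radius r_p = m·N/2 = 2.348·20/2 = 23.480000
base radius r_b = r_p·cos α = 23.480000·cos 14.973° = 22.682800
roll angle φ = 15.114° = 0.26378906 rad
x = r_b·(cos φ + φ·sin φ) = 23.458311
y = r_b·(sin φ − φ·cos φ) = 0.137823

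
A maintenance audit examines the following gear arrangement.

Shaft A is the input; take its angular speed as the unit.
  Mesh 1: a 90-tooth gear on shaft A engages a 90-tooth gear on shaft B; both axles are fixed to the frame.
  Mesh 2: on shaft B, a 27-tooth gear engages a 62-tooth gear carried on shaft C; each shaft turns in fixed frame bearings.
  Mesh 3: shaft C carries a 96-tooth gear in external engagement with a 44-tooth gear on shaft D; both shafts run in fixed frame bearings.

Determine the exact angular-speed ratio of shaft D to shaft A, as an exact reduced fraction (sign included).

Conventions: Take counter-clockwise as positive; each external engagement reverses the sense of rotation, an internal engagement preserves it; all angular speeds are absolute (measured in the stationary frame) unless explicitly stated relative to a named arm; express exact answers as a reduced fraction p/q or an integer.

class = fixed-axis compound train [3 meshes; 3 ratios multiply, 3 sense flips]
mesh 1 [90T→90T]: running ratio 1, sense −
mesh 2 [27T→62T]: running ratio 27/62, sense +
mesh 3 [96T→44T]: running ratio 324/341, sense −
ω_out/ω_in = -324/341

-324/341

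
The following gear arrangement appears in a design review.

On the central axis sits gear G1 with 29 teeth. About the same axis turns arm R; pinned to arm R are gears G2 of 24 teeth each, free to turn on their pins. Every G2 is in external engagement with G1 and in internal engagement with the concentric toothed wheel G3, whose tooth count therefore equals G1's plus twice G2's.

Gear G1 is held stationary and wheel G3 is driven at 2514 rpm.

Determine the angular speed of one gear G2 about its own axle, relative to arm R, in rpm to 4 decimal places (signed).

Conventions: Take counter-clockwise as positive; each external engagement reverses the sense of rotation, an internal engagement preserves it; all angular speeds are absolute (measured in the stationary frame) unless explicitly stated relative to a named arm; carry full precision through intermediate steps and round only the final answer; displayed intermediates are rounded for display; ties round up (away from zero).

recognized (axles ride arm R): planetary set, 29/24/77 teeth
normalise by the input: solve with ω_ring = 1, then scale by 2514 rpm
ring teeth: 29 + 2·24 = 77
29(ω_sun−ω_arm) = −77(ω_ring−ω_arm),  ω_sun = 0, ω_ring = 1
29(0−ω_arm) = −77(1−ω_arm)  ⇒  106·ω_arm = 77  ⇒  ω_arm = 77/106
sun–planet mesh: 29·(0−77/106) = −24·(ω_p−ω_arm)  ⇒  ω_p−ω_arm = 2233/2544
scale: ω_p−ω_arm = 2233/2544 × 2514 rpm = +2206.6675 rpm

+2206.6675 rpm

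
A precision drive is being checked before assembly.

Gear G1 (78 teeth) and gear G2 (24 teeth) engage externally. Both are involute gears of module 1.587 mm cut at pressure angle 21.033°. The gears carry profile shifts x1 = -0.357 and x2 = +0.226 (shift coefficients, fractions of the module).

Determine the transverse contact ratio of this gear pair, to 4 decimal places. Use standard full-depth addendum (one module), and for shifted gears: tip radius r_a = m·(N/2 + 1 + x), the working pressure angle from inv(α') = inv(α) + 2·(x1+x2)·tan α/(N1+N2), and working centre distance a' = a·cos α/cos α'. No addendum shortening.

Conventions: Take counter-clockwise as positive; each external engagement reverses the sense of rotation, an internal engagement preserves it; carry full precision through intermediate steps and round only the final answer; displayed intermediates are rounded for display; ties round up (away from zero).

recognized (one external pair, fixed centres): single-mesh tooth geometry, m = 1.587, N1 = 78, N2 = 24
base radii: r_b1 = 57.769309, r_b2 = 17.775172
tip radii: r_a1 = 62.913441, r_a2 = 20.989662
inv(α') = inv(21.033°) + 2·(-0.357+0.226)·tan α/(78+24) = 0.01644221  ⇒  α' = 20.64238°
a' = a·cos α / cos α' = 80.9370·cos 21.033°/cos 20.64238° = 80.727249
action lengths: √(r_a1²−r_b1²) = 24.916020, √(r_a2²−r_b2²) = 11.162848
base pitch p_b = π·m·cos α = 4.653529
CR = (24.916020 + 11.162848 − 80.727249·sin 20.64238°)/4.653529 = 1.637418
contact ratio ≈ 1.6374

1.6374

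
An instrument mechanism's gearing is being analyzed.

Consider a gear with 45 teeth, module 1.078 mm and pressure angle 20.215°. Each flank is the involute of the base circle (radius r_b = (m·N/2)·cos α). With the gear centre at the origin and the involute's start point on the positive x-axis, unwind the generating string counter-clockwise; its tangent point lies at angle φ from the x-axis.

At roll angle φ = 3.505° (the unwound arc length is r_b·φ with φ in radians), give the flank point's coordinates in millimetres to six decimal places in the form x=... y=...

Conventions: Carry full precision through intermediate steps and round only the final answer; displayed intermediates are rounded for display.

x=22.803503 y=0.001736

recognized (one wheel, involute flank): single-mesh tooth geometry, m = 1.078, N = 45
pitch radius r_p = m·N/2 = 1.078·45/2 = 24.255000
base radius r_b = r_p·cos α = 24.255000·cos 20.215° = 22.760955
roll angle φ = 3.505° = 0.06117379 rad
x = r_b·(cos φ + φ·sin φ) = 22.803503
y = r_b·(sin φ − φ·cos φ) = 0.001736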